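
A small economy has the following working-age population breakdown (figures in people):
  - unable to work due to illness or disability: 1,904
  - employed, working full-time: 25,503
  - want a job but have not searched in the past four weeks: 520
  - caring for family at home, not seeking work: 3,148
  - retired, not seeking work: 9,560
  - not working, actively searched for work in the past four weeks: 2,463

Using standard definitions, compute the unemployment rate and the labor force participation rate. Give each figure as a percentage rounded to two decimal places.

Unemployment rate ≈ 8.81%; labor force participation rate ≈ 64.89%.

Employed = 25,503.
Unemployed = 2,463.
Labor force = 25,503 + 2,463 = 27,966.
Not in labor force = 1,904 + 520 + 3,148 + 9,560 = 15,132 (those not working and not actively searching are outside the labor force — including those who want a job but have given up searching).
Civilian working-age population = 27,966 + 15,132 = 43,098.
Unemployment rate = 2,463 / 27,966 = 8.81%.
Labor force participation rate = 27,966 / 43,098 = 64.89%.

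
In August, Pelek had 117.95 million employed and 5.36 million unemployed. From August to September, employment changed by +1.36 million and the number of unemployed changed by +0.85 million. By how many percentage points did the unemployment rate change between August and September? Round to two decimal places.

The unemployment rate changed by +0.60 percentage points.

August: labor force = 117.95 + 5.36 = 123.31; u = 5.36/123.31 = 4.35%.
September: labor force = 119.31 + 6.21 = 125.52; u = 6.21/125.52 = 4.95%.
Change = 4.95% − 4.35% = +0.60 pp.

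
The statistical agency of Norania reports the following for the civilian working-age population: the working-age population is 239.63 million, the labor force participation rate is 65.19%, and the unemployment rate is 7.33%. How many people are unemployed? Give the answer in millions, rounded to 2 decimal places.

About 11.45 million are unemployed.

Labor force = 0.6519 × 239.63 = 156.21 million.
Unemployed = 0.0733 × 156.21 ≈ 11.45 million.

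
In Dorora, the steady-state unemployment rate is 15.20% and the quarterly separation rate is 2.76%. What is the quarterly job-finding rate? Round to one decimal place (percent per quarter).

Job-finding rate ≈ 15.4% per quarter.

From u* = s/(s+f): f = s·(1−u)/u.
f = 2.76 × (1 − 0.1520) / 0.1520 = 2.3405 / 0.1520 ≈ 15.4% per quarter.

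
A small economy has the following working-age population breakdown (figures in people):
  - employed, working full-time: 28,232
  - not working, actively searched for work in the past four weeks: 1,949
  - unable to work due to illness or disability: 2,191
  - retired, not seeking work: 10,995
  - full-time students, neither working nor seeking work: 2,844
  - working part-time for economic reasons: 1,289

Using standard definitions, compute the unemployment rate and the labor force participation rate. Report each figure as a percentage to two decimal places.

Employed = 28,232 + 1,289 = 29,521 (anyone who worked, including part-time for economic reasons, counts as employed).
Unemployed = 1,949.
Labor force = 29,521 + 1,949 = 31,470.
Not in labor force = 2,191 + 10,995 + 2,844 = 16,030 (those not working and not actively searching are outside the labor force).
Civilian working-age population = 31,470 + 16,030 = 47,500.
Unemployment rate = 1,949 / 31,470 = 6.19%.
Labor force participation rate = 31,470 / 47,500 = 66.25%.

Unemployment rate ≈ 6.19%; labor force participation rate ≈ 66.25%.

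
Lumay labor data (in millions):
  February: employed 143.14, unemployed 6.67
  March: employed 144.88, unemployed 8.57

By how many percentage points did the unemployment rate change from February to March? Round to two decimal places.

February: labor force = 143.14 + 6.67 = 149.81; u = 6.67/149.81 = 4.45%.
March: labor force = 144.88 + 8.57 = 153.45; u = 8.57/153.45 = 5.58%.
Change = 5.58% − 4.45% = +1.13 pp.

The unemployment rate changed by +1.13 percentage points.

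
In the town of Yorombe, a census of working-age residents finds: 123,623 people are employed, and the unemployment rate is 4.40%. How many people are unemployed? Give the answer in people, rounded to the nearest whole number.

Let U be the number unemployed. The labor force is E + U, and U/(E+U) = 0.0440.
So U = 0.0440 × 123,623 / (1 − 0.0440) = 5439.41 / 0.9560 ≈ 5,690.

About 5,690 are unemployed.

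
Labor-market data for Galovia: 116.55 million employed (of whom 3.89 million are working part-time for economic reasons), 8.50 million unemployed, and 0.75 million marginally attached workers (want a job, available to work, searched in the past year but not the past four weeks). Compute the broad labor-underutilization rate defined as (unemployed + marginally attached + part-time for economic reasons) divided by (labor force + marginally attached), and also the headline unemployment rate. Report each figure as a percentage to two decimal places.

Labor force = 116.55 + 8.50 = 125.05 million.
Numerator = 8.50 + 0.75 + 3.89 = 13.14 million.
Denominator = 125.05 + 0.75 = 125.80 million.
Broad rate = 13.14 / 125.80 = 10.45%.
Headline unemployment rate = 8.50 / 125.05 = 6.80%.

Broad underutilization rate ≈ 10.45%; headline unemployment rate ≈ 6.80%.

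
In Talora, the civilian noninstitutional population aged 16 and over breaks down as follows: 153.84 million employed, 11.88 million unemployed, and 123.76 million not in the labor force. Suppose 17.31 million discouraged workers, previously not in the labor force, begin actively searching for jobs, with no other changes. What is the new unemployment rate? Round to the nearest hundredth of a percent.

Initially, labor force = 153.84 + 11.88 = 165.72 million, so u = 11.88/165.72 = 7.17%.
After the change, unemployed and labor force both rise by 17.31 → E = 153.84, U = 29.19, labor force = 183.03 million.
New unemployment rate = 29.19 / 183.03 = 15.95%.

New unemployment rate ≈ 15.95%.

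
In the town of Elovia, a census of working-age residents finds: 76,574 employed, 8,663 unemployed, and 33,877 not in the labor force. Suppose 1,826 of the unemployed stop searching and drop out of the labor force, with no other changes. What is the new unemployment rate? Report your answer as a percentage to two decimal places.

New unemployment rate ≈ 8.20%.

Initially, labor force = 76,574 + 8,663 = 85,237, so u = 8,663/85,237 = 10.16%.
After the change, unemployed and labor force both fall by 1,826 → E = 76,574, U = 6,837, labor force = 83,411.
New unemployment rate = 6,837 / 83,411 = 8.20%.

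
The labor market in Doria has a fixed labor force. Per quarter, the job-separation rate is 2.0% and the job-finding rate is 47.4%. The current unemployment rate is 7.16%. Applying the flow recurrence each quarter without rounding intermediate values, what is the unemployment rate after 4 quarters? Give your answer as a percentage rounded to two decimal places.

Unemployment rate after four quarters ≈ 4.25%.

With a fixed labor force, u_{t+1} = u_t + s·(1−u_t) − f·u_t = u_t·(1−s−f) + s.
Here 1−s−f = 0.506 and s = 0.020.
u_1 = 0.071600 × 0.506 + 0.020 = 0.056230.
u_2 = 0.056230 × 0.506 + 0.020 = 0.048452.
u_3 = 0.048452 × 0.506 + 0.020 = 0.044517.
u_4 = 0.044517 × 0.506 + 0.020 = 0.042526.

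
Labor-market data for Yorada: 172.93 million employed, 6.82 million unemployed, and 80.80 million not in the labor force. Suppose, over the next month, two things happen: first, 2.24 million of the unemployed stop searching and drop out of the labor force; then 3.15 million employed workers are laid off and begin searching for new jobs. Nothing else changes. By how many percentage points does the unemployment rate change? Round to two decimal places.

Initially, labor force = 172.93 + 6.82 = 179.75 million, so u = 6.82/179.75 = 3.79%.
After the first change, unemployed and labor force both fall by 2.24 → E = 172.93, U = 4.58, labor force = 177.51 million.
After the second change, employed falls and unemployed rises by 3.15; labor force unchanged → E = 169.78, U = 7.73, labor force = 177.51 million.
New unemployment rate = 7.73 / 177.51 = 4.35%.
Change = 4.35% − 3.79% = +0.56 percentage points.

The unemployment rate changes by +0.56 percentage points.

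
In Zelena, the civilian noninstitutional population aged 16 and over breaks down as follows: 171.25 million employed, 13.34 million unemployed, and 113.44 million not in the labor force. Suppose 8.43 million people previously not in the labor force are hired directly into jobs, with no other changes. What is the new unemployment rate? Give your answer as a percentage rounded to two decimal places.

New unemployment rate ≈ 6.91%.

Initially, labor force = 171.25 + 13.34 = 184.59 million, so u = 13.34/184.59 = 7.23%.
After the change, employed and labor force both rise by 8.43; unemployed unchanged → E = 179.68, U = 13.34, labor force = 193.02 million.
New unemployment rate = 13.34 / 193.02 = 6.91%.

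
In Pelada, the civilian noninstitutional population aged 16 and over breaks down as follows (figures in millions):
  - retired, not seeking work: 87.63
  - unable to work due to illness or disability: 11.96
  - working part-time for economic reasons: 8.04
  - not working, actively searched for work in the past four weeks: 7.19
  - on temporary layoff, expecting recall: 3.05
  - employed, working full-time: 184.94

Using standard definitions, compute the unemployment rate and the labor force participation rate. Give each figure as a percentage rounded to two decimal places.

Employed = 8.04 + 184.94 = 192.98 million (anyone who worked, including part-time for economic reasons, counts as employed).
Unemployed = 7.19 + 3.05 = 10.24 million (jobless and actively searching, or on temporary layoff).
Labor force = 192.98 + 10.24 = 203.22 million.
Not in labor force = 87.63 + 11.96 = 99.59 million (those not working and not actively searching are outside the labor force).
Civilian working-age population = 203.22 + 99.59 = 302.81 million.
Unemployment rate = 10.24 / 203.22 = 5.04%.
Labor force participation rate = 203.22 / 302.81 = 67.11%.

Unemployment rate ≈ 5.04%; labor force participation rate ≈ 67.11%.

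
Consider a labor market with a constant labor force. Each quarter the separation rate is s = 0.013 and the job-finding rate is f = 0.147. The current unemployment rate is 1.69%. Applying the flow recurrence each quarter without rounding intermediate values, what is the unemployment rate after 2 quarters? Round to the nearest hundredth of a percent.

With a fixed labor force, u_{t+1} = u_t + s·(1−u_t) − f·u_t = u_t·(1−s−f) + s.
Here 1−s−f = 0.840 and s = 0.013.
u_1 = 0.016900 × 0.840 + 0.013 = 0.027196.
u_2 = 0.027196 × 0.840 + 0.013 = 0.035845.

Unemployment rate after two quarters ≈ 3.58%.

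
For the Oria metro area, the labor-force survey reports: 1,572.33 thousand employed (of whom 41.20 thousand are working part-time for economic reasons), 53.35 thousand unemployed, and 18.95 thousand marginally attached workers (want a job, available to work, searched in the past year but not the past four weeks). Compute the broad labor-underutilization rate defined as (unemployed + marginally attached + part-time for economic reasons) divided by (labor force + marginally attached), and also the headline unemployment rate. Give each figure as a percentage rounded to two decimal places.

Labor force = 1,572.33 + 53.35 = 1,625.68 thousand.
Numerator = 53.35 + 18.95 + 41.20 = 113.50 thousand.
Denominator = 1,625.68 + 18.95 = 1,644.63 thousand.
Broad rate = 113.50 / 1,644.63 = 6.90%.
Headline unemployment rate = 53.35 / 1,625.68 = 3.28%.

Broad underutilization rate ≈ 6.90%; headline unemployment rate ≈ 3.28%.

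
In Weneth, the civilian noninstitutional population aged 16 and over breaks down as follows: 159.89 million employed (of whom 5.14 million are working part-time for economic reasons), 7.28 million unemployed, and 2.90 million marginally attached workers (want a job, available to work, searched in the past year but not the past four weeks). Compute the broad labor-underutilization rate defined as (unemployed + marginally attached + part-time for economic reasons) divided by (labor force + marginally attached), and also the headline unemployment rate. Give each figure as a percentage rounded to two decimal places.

Broad underutilization rate ≈ 9.01%; headline unemployment rate ≈ 4.35%.

Labor force = 159.89 + 7.28 = 167.17 million.
Numerator = 7.28 + 2.90 + 5.14 = 15.32 million.
Denominator = 167.17 + 2.90 = 170.07 million.
Broad rate = 15.32 / 170.07 = 9.01%.
Headline unemployment rate = 7.28 / 167.17 = 4.35%.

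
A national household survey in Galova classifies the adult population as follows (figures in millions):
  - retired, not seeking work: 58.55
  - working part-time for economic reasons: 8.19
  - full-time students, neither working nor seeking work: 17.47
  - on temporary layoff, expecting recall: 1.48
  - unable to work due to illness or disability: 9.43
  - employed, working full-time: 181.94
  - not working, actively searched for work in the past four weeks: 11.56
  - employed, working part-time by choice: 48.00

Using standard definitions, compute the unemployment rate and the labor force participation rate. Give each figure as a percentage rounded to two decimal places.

Employed = 8.19 + 181.94 + 48.00 = 238.13 million (anyone who worked, including part-time for economic reasons, counts as employed).
Unemployed = 1.48 + 11.56 = 13.04 million (jobless and actively searching, or on temporary layoff).
Labor force = 238.13 + 13.04 = 251.17 million.
Not in labor force = 58.55 + 17.47 + 9.43 = 85.45 million (those not working and not actively searching are outside the labor force).
Civilian working-age population = 251.17 + 85.45 = 336.62 million.
Unemployment rate = 13.04 / 251.17 = 5.19%.
Labor force participation rate = 251.17 / 336.62 = 74.62%.

Unemployment rate ≈ 5.19%; labor force participation rate ≈ 74.62%.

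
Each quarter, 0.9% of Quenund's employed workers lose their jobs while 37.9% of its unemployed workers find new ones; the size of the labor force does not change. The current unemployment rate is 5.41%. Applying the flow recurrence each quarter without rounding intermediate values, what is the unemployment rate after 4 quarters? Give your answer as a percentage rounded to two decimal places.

With a fixed labor force, u_{t+1} = u_t + s·(1−u_t) − f·u_t = u_t·(1−s−f) + s.
Here 1−s−f = 0.612 and s = 0.009.
u_1 = 0.054100 × 0.612 + 0.009 = 0.042109.
u_2 = 0.042109 × 0.612 + 0.009 = 0.034771.
u_3 = 0.034771 × 0.612 + 0.009 = 0.030280.
u_4 = 0.030280 × 0.612 + 0.009 = 0.027531.

Unemployment rate after four quarters ≈ 2.75%.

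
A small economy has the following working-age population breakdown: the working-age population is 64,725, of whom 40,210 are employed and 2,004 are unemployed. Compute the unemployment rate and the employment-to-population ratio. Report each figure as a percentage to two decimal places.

Labor force = employed + unemployed = 40,210 + 2,004 = 42,214.
Unemployment rate = 2,004 / 42,214 = 4.75%.
Employment-population ratio = 40,210 / 64,725 = 62.12%.

Unemployment rate ≈ 4.75%; employment-population ratio ≈ 62.12%.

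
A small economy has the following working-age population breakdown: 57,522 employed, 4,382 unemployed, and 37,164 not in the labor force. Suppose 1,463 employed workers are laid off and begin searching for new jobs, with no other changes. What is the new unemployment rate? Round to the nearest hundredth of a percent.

Initially, labor force = 57,522 + 4,382 = 61,904, so u = 4,382/61,904 = 7.08%.
After the change, employed falls and unemployed rises by 1,463; labor force unchanged → E = 56,059, U = 5,845, labor force = 61,904.
New unemployment rate = 5,845 / 61,904 = 9.44%.

New unemployment rate ≈ 9.44%.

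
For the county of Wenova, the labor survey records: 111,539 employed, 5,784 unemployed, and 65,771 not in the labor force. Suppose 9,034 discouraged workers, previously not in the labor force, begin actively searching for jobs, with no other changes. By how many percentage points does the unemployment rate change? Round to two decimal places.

The unemployment rate changes by +6.80 percentage points.

Initially, labor force = 111,539 + 5,784 = 117,323, so u = 5,784/117,323 = 4.93%.
After the change, unemployed and labor force both rise by 9,034 → E = 111,539, U = 14,818, labor force = 126,357.
New unemployment rate = 14,818 / 126,357 = 11.73%.
Change = 11.73% − 4.93% = +6.80 percentage points.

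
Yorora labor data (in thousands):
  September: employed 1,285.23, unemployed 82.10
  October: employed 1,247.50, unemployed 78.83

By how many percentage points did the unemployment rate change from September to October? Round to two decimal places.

The unemployment rate changed by −0.06 percentage points.

September: labor force = 1,285.23 + 82.10 = 1,367.33; u = 82.10/1,367.33 = 6.00%.
October: labor force = 1,247.50 + 78.83 = 1,326.33; u = 78.83/1,326.33 = 5.94%.
Change = 5.94% − 6.00% = −0.06 pp.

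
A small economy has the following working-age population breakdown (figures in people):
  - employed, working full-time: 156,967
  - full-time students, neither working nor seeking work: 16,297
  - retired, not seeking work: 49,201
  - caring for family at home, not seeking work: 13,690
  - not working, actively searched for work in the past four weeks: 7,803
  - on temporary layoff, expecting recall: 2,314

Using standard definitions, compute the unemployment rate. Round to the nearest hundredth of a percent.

Employed = 156,967.
Unemployed = 7,803 + 2,314 = 10,117 (jobless and actively searching, or on temporary layoff).
Labor force = 156,967 + 10,117 = 167,084.
Unemployment rate = 10,117 / 167,084 = 6.06%.

Unemployment rate ≈ 6.06%.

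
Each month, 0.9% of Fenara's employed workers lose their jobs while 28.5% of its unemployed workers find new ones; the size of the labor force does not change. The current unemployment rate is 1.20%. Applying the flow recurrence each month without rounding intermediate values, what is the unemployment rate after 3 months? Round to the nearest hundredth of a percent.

With a fixed labor force, u_{t+1} = u_t + s·(1−u_t) − f·u_t = u_t·(1−s−f) + s.
Here 1−s−f = 0.706 and s = 0.009.
u_1 = 0.012000 × 0.706 + 0.009 = 0.017472.
u_2 = 0.017472 × 0.706 + 0.009 = 0.021335.
u_3 = 0.021335 × 0.706 + 0.009 = 0.024063.

Unemployment rate after three months ≈ 2.41%.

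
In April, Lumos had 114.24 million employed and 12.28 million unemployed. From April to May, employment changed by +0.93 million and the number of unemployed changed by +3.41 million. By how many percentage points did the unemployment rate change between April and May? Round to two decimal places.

The unemployment rate changed by +2.28 percentage points.

April: labor force = 114.24 + 12.28 = 126.52; u = 12.28/126.52 = 9.71%.
May: labor force = 115.17 + 15.69 = 130.86; u = 15.69/130.86 = 11.99%.
Change = 11.99% − 9.71% = +2.28 pp.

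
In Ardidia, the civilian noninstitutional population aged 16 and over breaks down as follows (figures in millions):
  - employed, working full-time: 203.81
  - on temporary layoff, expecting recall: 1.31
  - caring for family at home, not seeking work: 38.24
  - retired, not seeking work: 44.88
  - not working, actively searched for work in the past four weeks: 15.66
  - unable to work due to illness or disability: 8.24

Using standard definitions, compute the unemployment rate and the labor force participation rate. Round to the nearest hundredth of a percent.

Unemployment rate ≈ 7.69%; labor force participation rate ≈ 70.73%.

Employed = 203.81 million.
Unemployed = 1.31 + 15.66 = 16.97 million (jobless and actively searching, or on temporary layoff).
Labor force = 203.81 + 16.97 = 220.78 million.
Not in labor force = 38.24 + 44.88 + 8.24 = 91.36 million (those not working and not actively searching are outside the labor force).
Civilian working-age population = 220.78 + 91.36 = 312.14 million.
Unemployment rate = 16.97 / 220.78 = 7.69%.
Labor force participation rate = 220.78 / 312.14 = 70.73%.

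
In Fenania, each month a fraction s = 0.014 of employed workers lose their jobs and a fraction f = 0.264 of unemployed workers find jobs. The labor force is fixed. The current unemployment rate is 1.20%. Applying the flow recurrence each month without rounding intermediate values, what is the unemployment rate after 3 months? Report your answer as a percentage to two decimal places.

With a fixed labor force, u_{t+1} = u_t + s·(1−u_t) − f·u_t = u_t·(1−s−f) + s.
Here 1−s−f = 0.722 and s = 0.014.
u_1 = 0.012000 × 0.722 + 0.014 = 0.022664.
u_2 = 0.022664 × 0.722 + 0.014 = 0.030363.
u_3 = 0.030363 × 0.722 + 0.014 = 0.035922.

Unemployment rate after three months ≈ 3.59%.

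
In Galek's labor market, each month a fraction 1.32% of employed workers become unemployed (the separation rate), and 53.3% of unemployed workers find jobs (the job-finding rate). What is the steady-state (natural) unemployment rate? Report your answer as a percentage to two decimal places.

Steady-state unemployment rate ≈ 2.42%.

At steady state the flows balance: s·E = f·U, so U/(E+U) = s/(s+f).
u* = 1.32 / (1.32 + 53.3) = 1.32 / 54.62 = 2.42%.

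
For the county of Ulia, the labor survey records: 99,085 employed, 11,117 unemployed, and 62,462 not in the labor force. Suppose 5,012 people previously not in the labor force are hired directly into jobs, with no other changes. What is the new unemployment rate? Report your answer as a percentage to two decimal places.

Initially, labor force = 99,085 + 11,117 = 110,202, so u = 11,117/110,202 = 10.09%.
After the change, employed and labor force both rise by 5,012; unemployed unchanged → E = 104,097, U = 11,117, labor force = 115,214.
New unemployment rate = 11,117 / 115,214 = 9.65%.

New unemployment rate ≈ 9.65%.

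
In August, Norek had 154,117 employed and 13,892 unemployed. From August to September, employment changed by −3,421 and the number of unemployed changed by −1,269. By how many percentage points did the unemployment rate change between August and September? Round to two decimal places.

August: labor force = 154,117 + 13,892 = 168,009; u = 13,892/168,009 = 8.27%.
September: labor force = 150,696 + 12,623 = 163,319; u = 12,623/163,319 = 7.73%.
Change = 7.73% − 8.27% = −0.54 pp.

The unemployment rate changed by −0.54 percentage points.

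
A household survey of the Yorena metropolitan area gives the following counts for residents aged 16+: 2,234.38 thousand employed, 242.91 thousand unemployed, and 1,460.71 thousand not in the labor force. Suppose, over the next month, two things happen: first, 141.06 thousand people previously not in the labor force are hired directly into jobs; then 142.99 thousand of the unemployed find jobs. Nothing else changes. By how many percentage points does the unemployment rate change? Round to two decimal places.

The unemployment rate changes by −5.99 percentage points.

Initially, labor force = 2,234.38 + 242.91 = 2,477.29 thousand, so u = 242.91/2,477.29 = 9.81%.
After the first change, employed and labor force both rise by 141.06; unemployed unchanged → E = 2,375.44, U = 242.91, labor force = 2,618.35 thousand.
After the second change, unemployed falls and employed rises by 142.99; labor force unchanged → E = 2,518.43, U = 99.92, labor force = 2,618.35 thousand.
New unemployment rate = 99.92 / 2,618.35 = 3.82%.
Change = 3.82% − 9.81% = −5.99 percentage points.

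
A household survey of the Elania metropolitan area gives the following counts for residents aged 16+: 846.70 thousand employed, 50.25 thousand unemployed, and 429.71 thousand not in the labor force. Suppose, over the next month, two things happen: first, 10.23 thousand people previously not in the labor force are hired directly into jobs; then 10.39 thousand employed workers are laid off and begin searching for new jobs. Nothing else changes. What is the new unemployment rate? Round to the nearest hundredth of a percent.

Initially, labor force = 846.70 + 50.25 = 896.95 thousand, so u = 50.25/896.95 = 5.60%.
After the first change, employed and labor force both rise by 10.23; unemployed unchanged → E = 856.93, U = 50.25, labor force = 907.18 thousand.
After the second change, employed falls and unemployed rises by 10.39; labor force unchanged → E = 846.54, U = 60.64, labor force = 907.18 thousand.
New unemployment rate = 60.64 / 907.18 = 6.68%.

New unemployment rate ≈ 6.68%.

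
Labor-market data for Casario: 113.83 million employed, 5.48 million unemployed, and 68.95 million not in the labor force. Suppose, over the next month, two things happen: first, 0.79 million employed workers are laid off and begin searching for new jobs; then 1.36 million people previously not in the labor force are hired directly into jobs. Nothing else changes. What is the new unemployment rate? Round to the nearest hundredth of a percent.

Initially, labor force = 113.83 + 5.48 = 119.31 million, so u = 5.48/119.31 = 4.59%.
After the first change, employed falls and unemployed rises by 0.79; labor force unchanged → E = 113.04, U = 6.27, labor force = 119.31 million.
After the second change, employed and labor force both rise by 1.36; unemployed unchanged → E = 114.40, U = 6.27, labor force = 120.67 million.
New unemployment rate = 6.27 / 120.67 = 5.20%.

New unemployment rate ≈ 5.20%.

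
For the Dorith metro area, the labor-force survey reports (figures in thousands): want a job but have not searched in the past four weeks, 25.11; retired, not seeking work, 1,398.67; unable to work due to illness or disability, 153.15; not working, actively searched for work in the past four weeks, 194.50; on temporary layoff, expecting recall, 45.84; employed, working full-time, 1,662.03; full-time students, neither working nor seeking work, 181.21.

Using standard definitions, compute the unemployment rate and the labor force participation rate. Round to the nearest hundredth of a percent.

Unemployment rate ≈ 12.63%; labor force participation rate ≈ 51.97%.

Employed = 1,662.03 thousand.
Unemployed = 194.50 + 45.84 = 240.34 thousand (jobless and actively searching, or on temporary layoff).
Labor force = 1,662.03 + 240.34 = 1,902.37 thousand.
Not in labor force = 25.11 + 1,398.67 + 153.15 + 181.21 = 1,758.14 thousand (those not working and not actively searching are outside the labor force — including those who want a job but have given up searching).
Civilian working-age population = 1,902.37 + 1,758.14 = 3,660.51 thousand.
Unemployment rate = 240.34 / 1,902.37 = 12.63%.
Labor force participation rate = 1,902.37 / 3,660.51 = 51.97%.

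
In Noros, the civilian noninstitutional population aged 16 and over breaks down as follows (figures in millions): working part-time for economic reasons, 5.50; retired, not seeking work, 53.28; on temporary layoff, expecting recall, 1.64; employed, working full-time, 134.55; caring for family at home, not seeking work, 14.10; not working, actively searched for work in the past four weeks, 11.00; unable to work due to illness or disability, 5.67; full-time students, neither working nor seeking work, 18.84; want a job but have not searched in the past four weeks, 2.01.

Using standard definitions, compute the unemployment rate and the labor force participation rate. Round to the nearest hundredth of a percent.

Employed = 5.50 + 134.55 = 140.05 million (anyone who worked, including part-time for economic reasons, counts as employed).
Unemployed = 1.64 + 11.00 = 12.64 million (jobless and actively searching, or on temporary layoff).
Labor force = 140.05 + 12.64 = 152.69 million.
Not in labor force = 53.28 + 14.10 + 5.67 + 18.84 + 2.01 = 93.90 million (those not working and not actively searching are outside the labor force — including those who want a job but have given up searching).
Civilian working-age population = 152.69 + 93.90 = 246.59 million.
Unemployment rate = 12.64 / 152.69 = 8.28%.
Labor force participation rate = 152.69 / 246.59 = 61.92%.

Unemployment rate ≈ 8.28%; labor force participation rate ≈ 61.92%.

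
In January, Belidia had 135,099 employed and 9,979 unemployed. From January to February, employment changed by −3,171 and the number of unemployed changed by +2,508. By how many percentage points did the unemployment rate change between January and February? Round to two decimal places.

January: labor force = 135,099 + 9,979 = 145,078; u = 9,979/145,078 = 6.88%.
February: labor force = 131,928 + 12,487 = 144,415; u = 12,487/144,415 = 8.65%.
Change = 8.65% − 6.88% = +1.77 pp.

The unemployment rate changed by +1.77 percentage points.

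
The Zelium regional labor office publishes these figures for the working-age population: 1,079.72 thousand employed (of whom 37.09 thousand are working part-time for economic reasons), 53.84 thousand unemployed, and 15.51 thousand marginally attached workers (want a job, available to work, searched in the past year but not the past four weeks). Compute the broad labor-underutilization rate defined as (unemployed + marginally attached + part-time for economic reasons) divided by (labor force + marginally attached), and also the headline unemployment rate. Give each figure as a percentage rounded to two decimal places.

Broad underutilization rate ≈ 9.26%; headline unemployment rate ≈ 4.75%.

Labor force = 1,079.72 + 53.84 = 1,133.56 thousand.
Numerator = 53.84 + 15.51 + 37.09 = 106.44 thousand.
Denominator = 1,133.56 + 15.51 = 1,149.07 thousand.
Broad rate = 106.44 / 1,149.07 = 9.26%.
Headline unemployment rate = 53.84 / 1,133.56 = 4.75%.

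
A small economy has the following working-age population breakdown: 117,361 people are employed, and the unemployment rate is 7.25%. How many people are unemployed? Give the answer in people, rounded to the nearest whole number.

Let U be the number unemployed. The labor force is E + U, and U/(E+U) = 0.0725.
So U = 0.0725 × 117,361 / (1 − 0.0725) = 8508.67 / 0.9275 ≈ 9,174.

About 9,174 are unemployed.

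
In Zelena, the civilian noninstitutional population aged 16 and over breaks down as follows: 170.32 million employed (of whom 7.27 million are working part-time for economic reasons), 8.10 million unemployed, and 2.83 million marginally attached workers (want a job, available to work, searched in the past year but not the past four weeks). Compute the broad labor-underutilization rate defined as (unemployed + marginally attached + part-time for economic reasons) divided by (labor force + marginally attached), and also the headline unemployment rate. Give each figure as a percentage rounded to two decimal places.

Broad underutilization rate ≈ 10.04%; headline unemployment rate ≈ 4.54%.

Labor force = 170.32 + 8.10 = 178.42 million.
Numerator = 8.10 + 2.83 + 7.27 = 18.20 million.
Denominator = 178.42 + 2.83 = 181.25 million.
Broad rate = 18.20 / 181.25 = 10.04%.
Headline unemployment rate = 8.10 / 178.42 = 4.54%.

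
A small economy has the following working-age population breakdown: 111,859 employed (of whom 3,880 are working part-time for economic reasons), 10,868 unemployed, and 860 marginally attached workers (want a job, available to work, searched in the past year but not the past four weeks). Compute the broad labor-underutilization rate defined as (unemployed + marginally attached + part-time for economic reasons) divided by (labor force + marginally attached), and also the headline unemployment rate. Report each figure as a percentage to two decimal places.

Labor force = 111,859 + 10,868 = 122,727.
Numerator = 10,868 + 860 + 3,880 = 15,608.
Denominator = 122,727 + 860 = 123,587.
Broad rate = 15,608 / 123,587 = 12.63%.
Headline unemployment rate = 10,868 / 122,727 = 8.86%.

Broad underutilization rate ≈ 12.63%; headline unemployment rate ≈ 8.86%.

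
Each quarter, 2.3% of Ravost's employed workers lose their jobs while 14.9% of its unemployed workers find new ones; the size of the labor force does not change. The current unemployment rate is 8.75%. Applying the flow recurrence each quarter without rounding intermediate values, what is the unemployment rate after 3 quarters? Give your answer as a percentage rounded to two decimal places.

Unemployment rate after three quarters ≈ 10.75%.

With a fixed labor force, u_{t+1} = u_t + s·(1−u_t) − f·u_t = u_t·(1−s−f) + s.
Here 1−s−f = 0.828 and s = 0.023.
u_1 = 0.087500 × 0.828 + 0.023 = 0.095450.
u_2 = 0.095450 × 0.828 + 0.023 = 0.102033.
u_3 = 0.102033 × 0.828 + 0.023 = 0.107483.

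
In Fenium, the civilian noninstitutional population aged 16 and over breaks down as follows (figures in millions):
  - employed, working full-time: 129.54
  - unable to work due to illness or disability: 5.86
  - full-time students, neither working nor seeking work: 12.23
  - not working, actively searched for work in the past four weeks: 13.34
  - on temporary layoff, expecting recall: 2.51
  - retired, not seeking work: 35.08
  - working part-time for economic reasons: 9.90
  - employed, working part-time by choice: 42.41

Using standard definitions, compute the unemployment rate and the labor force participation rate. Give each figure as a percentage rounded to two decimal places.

Unemployment rate ≈ 8.02%; labor force participation rate ≈ 78.81%.

Employed = 129.54 + 9.90 + 42.41 = 181.85 million (anyone who worked, including part-time for economic reasons, counts as employed).
Unemployed = 13.34 + 2.51 = 15.85 million (jobless and actively searching, or on temporary layoff).
Labor force = 181.85 + 15.85 = 197.70 million.
Not in labor force = 5.86 + 12.23 + 35.08 = 53.17 million (those not working and not actively searching are outside the labor force).
Civilian working-age population = 197.70 + 53.17 = 250.87 million.
Unemployment rate = 15.85 / 197.70 = 8.02%.
Labor force participation rate = 197.70 / 250.87 = 78.81%.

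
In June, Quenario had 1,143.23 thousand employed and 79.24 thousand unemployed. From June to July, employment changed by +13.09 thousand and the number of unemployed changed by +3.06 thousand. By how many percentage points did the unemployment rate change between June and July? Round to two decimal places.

The unemployment rate changed by +0.16 percentage points.

June: labor force = 1,143.23 + 79.24 = 1,222.47; u = 79.24/1,222.47 = 6.48%.
July: labor force = 1,156.32 + 82.30 = 1,238.62; u = 82.30/1,238.62 = 6.64%.
Change = 6.64% − 6.48% = +0.16 pp.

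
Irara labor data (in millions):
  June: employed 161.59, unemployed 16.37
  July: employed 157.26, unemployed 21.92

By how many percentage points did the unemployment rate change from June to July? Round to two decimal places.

The unemployment rate changed by +3.03 percentage points.

June: labor force = 161.59 + 16.37 = 177.96; u = 16.37/177.96 = 9.20%.
July: labor force = 157.26 + 21.92 = 179.18; u = 21.92/179.18 = 12.23%.
Change = 12.23% − 9.20% = +3.03 pp.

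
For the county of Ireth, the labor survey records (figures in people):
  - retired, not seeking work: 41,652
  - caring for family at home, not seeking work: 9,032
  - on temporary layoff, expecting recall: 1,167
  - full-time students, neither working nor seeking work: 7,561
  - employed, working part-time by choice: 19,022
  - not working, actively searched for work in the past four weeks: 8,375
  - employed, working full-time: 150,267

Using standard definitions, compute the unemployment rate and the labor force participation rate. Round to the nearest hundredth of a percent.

Employed = 19,022 + 150,267 = 169,289.
Unemployed = 1,167 + 8,375 = 9,542 (jobless and actively searching, or on temporary layoff).
Labor force = 169,289 + 9,542 = 178,831.
Not in labor force = 41,652 + 9,032 + 7,561 = 58,245 (those not working and not actively searching are outside the labor force).
Civilian working-age population = 178,831 + 58,245 = 237,076.
Unemployment rate = 9,542 / 178,831 = 5.34%.
Labor force participation rate = 178,831 / 237,076 = 75.43%.

Unemployment rate ≈ 5.34%; labor force participation rate ≈ 75.43%.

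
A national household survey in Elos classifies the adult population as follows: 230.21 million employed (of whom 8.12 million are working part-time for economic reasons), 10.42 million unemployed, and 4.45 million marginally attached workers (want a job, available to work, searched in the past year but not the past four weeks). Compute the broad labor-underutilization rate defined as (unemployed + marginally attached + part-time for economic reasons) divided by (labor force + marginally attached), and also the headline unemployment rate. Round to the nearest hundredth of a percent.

Labor force = 230.21 + 10.42 = 240.63 million.
Numerator = 10.42 + 4.45 + 8.12 = 22.99 million.
Denominator = 240.63 + 4.45 = 245.08 million.
Broad rate = 22.99 / 245.08 = 9.38%.
Headline unemployment rate = 10.42 / 240.63 = 4.33%.

Broad underutilization rate ≈ 9.38%; headline unemployment rate ≈ 4.33%.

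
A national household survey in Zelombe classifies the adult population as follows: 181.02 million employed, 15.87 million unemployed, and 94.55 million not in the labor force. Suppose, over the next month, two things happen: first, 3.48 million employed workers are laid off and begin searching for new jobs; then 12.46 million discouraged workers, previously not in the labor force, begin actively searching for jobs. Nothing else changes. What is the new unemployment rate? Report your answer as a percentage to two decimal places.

New unemployment rate ≈ 15.19%.

Initially, labor force = 181.02 + 15.87 = 196.89 million, so u = 15.87/196.89 = 8.06%.
After the first change, employed falls and unemployed rises by 3.48; labor force unchanged → E = 177.54, U = 19.35, labor force = 196.89 million.
After the second change, unemployed and labor force both rise by 12.46 → E = 177.54, U = 31.81, labor force = 209.35 million.
New unemployment rate = 31.81 / 209.35 = 15.19%.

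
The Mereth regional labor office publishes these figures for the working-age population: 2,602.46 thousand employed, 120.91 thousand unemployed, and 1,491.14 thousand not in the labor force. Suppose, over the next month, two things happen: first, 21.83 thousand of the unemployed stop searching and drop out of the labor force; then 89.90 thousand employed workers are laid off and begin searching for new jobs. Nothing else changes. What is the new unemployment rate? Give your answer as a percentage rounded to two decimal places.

New unemployment rate ≈ 7.00%.

Initially, labor force = 2,602.46 + 120.91 = 2,723.37 thousand, so u = 120.91/2,723.37 = 4.44%.
After the first change, unemployed and labor force both fall by 21.83 → E = 2,602.46, U = 99.08, labor force = 2,701.54 thousand.
After the second change, employed falls and unemployed rises by 89.90; labor force unchanged → E = 2,512.56, U = 188.98, labor force = 2,701.54 thousand.
New unemployment rate = 188.98 / 2,701.54 = 7.00%.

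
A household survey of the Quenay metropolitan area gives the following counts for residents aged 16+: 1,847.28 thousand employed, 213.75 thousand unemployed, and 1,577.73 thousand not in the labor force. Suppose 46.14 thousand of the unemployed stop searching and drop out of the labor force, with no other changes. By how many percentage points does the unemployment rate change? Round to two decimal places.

The unemployment rate changes by −2.05 percentage points.

Initially, labor force = 1,847.28 + 213.75 = 2,061.03 thousand, so u = 213.75/2,061.03 = 10.37%.
After the change, unemployed and labor force both fall by 46.14 → E = 1,847.28, U = 167.61, labor force = 2,014.89 thousand.
New unemployment rate = 167.61 / 2,014.89 = 8.32%.
Change = 8.32% − 10.37% = −2.05 percentage points.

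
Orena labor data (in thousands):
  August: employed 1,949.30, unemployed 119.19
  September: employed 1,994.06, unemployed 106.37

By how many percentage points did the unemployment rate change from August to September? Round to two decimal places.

August: labor force = 1,949.30 + 119.19 = 2,068.49; u = 119.19/2,068.49 = 5.76%.
September: labor force = 1,994.06 + 106.37 = 2,100.43; u = 106.37/2,100.43 = 5.06%.
Change = 5.06% − 5.76% = −0.70 pp.

The unemployment rate changed by −0.70 percentage points.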